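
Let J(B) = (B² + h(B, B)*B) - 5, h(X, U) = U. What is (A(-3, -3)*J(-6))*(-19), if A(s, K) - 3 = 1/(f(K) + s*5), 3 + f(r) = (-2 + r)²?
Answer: -28006/7 ≈ -4000.9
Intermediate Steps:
J(B) = -5 + 2*B² (J(B) = (B² + B*B) - 5 = (B² + B²) - 5 = 2*B² - 5 = -5 + 2*B²)
f(r) = -3 + (-2 + r)²
A(s, K) = 3 + 1/(-3 + (-2 + K)² + 5*s) (A(s, K) = 3 + 1/((-3 + (-2 + K)²) + s*5) = 3 + 1/((-3 + (-2 + K)²) + 5*s) = 3 + 1/(-3 + (-2 + K)² + 5*s))
(A(-3, -3)*J(-6))*(-19) = (((-8 + 3*(-2 - 3)² + 15*(-3))/(-3 + (-2 - 3)² + 5*(-3)))*(-5 + 2*(-6)²))*(-19) = (((-8 + 3*(-5)² - 45)/(-3 + (-5)² - 15))*(-5 + 2*36))*(-19) = (((-8 + 3*25 - 45)/(-3 + 25 - 15))*(-5 + 72))*(-19) = (((-8 + 75 - 45)/7)*67)*(-19) = (((⅐)*22)*67)*(-19) = ((22/7)*67)*(-19) = (1474/7)*(-19) = -28006/7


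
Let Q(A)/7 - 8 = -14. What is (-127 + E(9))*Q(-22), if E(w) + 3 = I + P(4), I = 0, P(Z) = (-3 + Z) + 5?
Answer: 5208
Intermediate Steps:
P(Z) = 2 + Z
E(w) = 3 (E(w) = -3 + (0 + (2 + 4)) = -3 + (0 + 6) = -3 + 6 = 3)
Q(A) = -42 (Q(A) = 56 + 7*(-14) = 56 - 98 = -42)
(-127 + E(9))*Q(-22) = (-127 + 3)*(-42) = -124*(-42) = 5208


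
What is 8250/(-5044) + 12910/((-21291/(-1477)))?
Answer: 48001847165/53695902 ≈ 893.96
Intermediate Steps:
8250/(-5044) + 12910/((-21291/(-1477))) = 8250*(-1/5044) + 12910/((-21291*(-1/1477))) = -4125/2522 + 12910/(21291/1477) = -4125/2522 + 12910*(1477/21291) = -4125/2522 + 19068070/21291 = 48001847165/53695902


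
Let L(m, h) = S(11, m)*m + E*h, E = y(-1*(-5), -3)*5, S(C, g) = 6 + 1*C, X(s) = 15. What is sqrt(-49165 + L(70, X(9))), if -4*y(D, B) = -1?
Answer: 5*I*sqrt(7673)/2 ≈ 218.99*I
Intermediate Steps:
y(D, B) = 1/4 (y(D, B) = -1/4*(-1) = 1/4)
S(C, g) = 6 + C
E = 5/4 (E = (1/4)*5 = 5/4 ≈ 1.2500)
L(m, h) = 17*m + 5*h/4 (L(m, h) = (6 + 11)*m + 5*h/4 = 17*m + 5*h/4)
sqrt(-49165 + L(70, X(9))) = sqrt(-49165 + (17*70 + (5/4)*15)) = sqrt(-49165 + (1190 + 75/4)) = sqrt(-49165 + 4835/4) = sqrt(-191825/4) = 5*I*sqrt(7673)/2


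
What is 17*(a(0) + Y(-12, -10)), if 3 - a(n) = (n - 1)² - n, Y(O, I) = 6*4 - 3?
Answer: 391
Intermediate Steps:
Y(O, I) = 21 (Y(O, I) = 24 - 3 = 21)
a(n) = 3 + n - (-1 + n)² (a(n) = 3 - ((n - 1)² - n) = 3 - ((-1 + n)² - n) = 3 + (n - (-1 + n)²) = 3 + n - (-1 + n)²)
17*(a(0) + Y(-12, -10)) = 17*((3 + 0 - (-1 + 0)²) + 21) = 17*((3 + 0 - 1*(-1)²) + 21) = 17*((3 + 0 - 1*1) + 21) = 17*((3 + 0 - 1) + 21) = 17*(2 + 21) = 17*23 = 391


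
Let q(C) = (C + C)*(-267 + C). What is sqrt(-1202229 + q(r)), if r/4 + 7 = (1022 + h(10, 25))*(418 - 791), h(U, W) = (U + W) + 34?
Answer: 147*sqrt(245283619) ≈ 2.3022e+6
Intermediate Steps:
h(U, W) = 34 + U + W
r = -1627800 (r = -28 + 4*((1022 + (34 + 10 + 25))*(418 - 791)) = -28 + 4*((1022 + 69)*(-373)) = -28 + 4*(1091*(-373)) = -28 + 4*(-406943) = -28 - 1627772 = -1627800)
q(C) = 2*C*(-267 + C) (q(C) = (2*C)*(-267 + C) = 2*C*(-267 + C))
sqrt(-1202229 + q(r)) = sqrt(-1202229 + 2*(-1627800)*(-267 - 1627800)) = sqrt(-1202229 + 2*(-1627800)*(-1628067)) = sqrt(-1202229 + 5300334925200) = sqrt(5300333722971) = 147*sqrt(245283619)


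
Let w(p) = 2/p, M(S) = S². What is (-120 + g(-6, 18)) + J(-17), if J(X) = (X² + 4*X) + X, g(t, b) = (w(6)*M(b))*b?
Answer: 2028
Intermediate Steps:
g(t, b) = b³/3 (g(t, b) = ((2/6)*b²)*b = ((2*(⅙))*b²)*b = (b²/3)*b = b³/3)
J(X) = X² + 5*X
(-120 + g(-6, 18)) + J(-17) = (-120 + (⅓)*18³) - 17*(5 - 17) = (-120 + (⅓)*5832) - 17*(-12) = (-120 + 1944) + 204 = 1824 + 204 = 2028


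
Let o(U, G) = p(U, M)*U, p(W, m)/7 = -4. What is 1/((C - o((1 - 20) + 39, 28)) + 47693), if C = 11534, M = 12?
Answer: 1/59787 ≈ 1.6726e-5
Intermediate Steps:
p(W, m) = -28 (p(W, m) = 7*(-4) = -28)
o(U, G) = -28*U
1/((C - o((1 - 20) + 39, 28)) + 47693) = 1/((11534 - (-28)*((1 - 20) + 39)) + 47693) = 1/((11534 - (-28)*(-19 + 39)) + 47693) = 1/((11534 - (-28)*20) + 47693) = 1/((11534 - 1*(-560)) + 47693) = 1/((11534 + 560) + 47693) = 1/(12094 + 47693) = 1/59787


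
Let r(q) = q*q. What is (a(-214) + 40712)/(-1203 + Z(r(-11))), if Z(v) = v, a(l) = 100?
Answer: -20406/541 ≈ -37.719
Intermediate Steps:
r(q) = q**2
(a(-214) + 40712)/(-1203 + Z(r(-11))) = (100 + 40712)/(-1203 + (-11)**2) = 40812/(-1203 + 121) = 40812/(-1082) = 40812*(-1/1082) = -20406/541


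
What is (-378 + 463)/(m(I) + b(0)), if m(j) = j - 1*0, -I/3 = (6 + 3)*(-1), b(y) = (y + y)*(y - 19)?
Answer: 85/27 ≈ 3.1481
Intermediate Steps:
b(y) = 2*y*(-19 + y) (b(y) = (2*y)*(-19 + y) = 2*y*(-19 + y))
I = 27 (I = -3*(6 + 3)*(-1) = -27*(-1) = -3*(-9) = 27)
m(j) = j (m(j) = j + 0 = j)
(-378 + 463)/(m(I) + b(0)) = (-378 + 463)/(27 + 2*0*(-19 + 0)) = 85/(27 + 2*0*(-19)) = 85/(27 + 0) = 85/27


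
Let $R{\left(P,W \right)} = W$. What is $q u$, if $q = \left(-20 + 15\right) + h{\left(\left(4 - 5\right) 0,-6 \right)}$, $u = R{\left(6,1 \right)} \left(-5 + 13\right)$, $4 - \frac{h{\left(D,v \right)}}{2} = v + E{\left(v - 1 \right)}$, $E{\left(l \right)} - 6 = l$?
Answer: $136$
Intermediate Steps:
$E{\left(l \right)} = 6 + l$
$h{\left(D,v \right)} = -2 - 4 v$ ($h{\left(D,v \right)} = 8 - 2 \left(v + \left(6 + \left(v - 1\right)\right)\right) = 8 - 2 \left(v + \left(6 + \left(-1 + v\right)\right)\right) = 8 - 2 \left(v + \left(5 + v\right)\right) = 8 - 2 \left(5 + 2 v\right) = 8 - \left(10 + 4 v\right) = -2 - 4 v$)
$u = 8$ ($u = 1 \left(-5 + 13\right) = 1 \cdot 8 = 8$)
$q = 17$ ($q = \left(-20 + 15\right) - -22 = -5 + \left(-2 + 24\right) = -5 + 22 = 17$)
$q u = 17 \cdot 8 = 136$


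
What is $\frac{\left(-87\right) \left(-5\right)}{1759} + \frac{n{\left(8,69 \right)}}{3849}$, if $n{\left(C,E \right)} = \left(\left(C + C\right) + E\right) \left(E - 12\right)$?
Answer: $\frac{3398890}{2256797} \approx 1.5061$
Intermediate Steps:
$n{\left(C,E \right)} = \left(-12 + E\right) \left(E + 2 C\right)$ ($n{\left(C,E \right)} = \left(2 C + E\right) \left(-12 + E\right) = \left(E + 2 C\right) \left(-12 + E\right) = \left(-12 + E\right) \left(E + 2 C\right)$)
$\frac{\left(-87\right) \left(-5\right)}{1759} + \frac{n{\left(8,69 \right)}}{3849} = \frac{\left(-87\right) \left(-5\right)}{1759} + \frac{69^{2} - 192 - 828 + 2 \cdot 8 \cdot 69}{3849} = 435 \cdot \frac{1}{1759} + \left(4761 - 192 - 828 + 1104\right) \frac{1}{3849} = \frac{435}{1759} + 4845 \cdot \frac{1}{3849} = \frac{435}{1759} + \frac{1615}{1283} = \frac{3398890}{2256797}$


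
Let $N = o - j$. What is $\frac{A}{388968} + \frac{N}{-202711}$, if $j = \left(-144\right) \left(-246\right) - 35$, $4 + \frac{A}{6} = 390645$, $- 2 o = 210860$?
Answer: $\frac{4648223257}{691649932} \approx 6.7205$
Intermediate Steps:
$o = -105430$ ($o = \left(- \frac{1}{2}\right) 210860 = -105430$)
$A = 2343846$ ($A = -24 + 6 \cdot 390645 = -24 + 2343870 = 2343846$)
$j = 35389$ ($j = 35424 - 35 = 35389$)
$N = -140819$ ($N = -105430 - 35389 = -140819$)
$\frac{A}{388968} + \frac{N}{-202711} = \frac{2343846}{388968} - \frac{140819}{-202711} = 2343846 \cdot \frac{1}{388968} - - \frac{140819}{202711} = \frac{390641}{64828} + \frac{140819}{202711} = \frac{4648223257}{691649932}$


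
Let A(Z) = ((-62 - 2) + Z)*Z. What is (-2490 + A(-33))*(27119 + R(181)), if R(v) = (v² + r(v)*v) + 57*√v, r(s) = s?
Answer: 65867751 + 40527*√181 ≈ 6.6413e+7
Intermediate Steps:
R(v) = 2*v² + 57*√v (R(v) = (v² + v*v) + 57*√v = (v² + v²) + 57*√v = 2*v² + 57*√v)
A(Z) = Z*(-64 + Z) (A(Z) = (-64 + Z)*Z = Z*(-64 + Z))
(-2490 + A(-33))*(27119 + R(181)) = (-2490 - 33*(-64 - 33))*(27119 + (2*181² + 57*√181)) = (-2490 - 33*(-97))*(27119 + (2*32761 + 57*√181)) = (-2490 + 3201)*(27119 + (65522 + 57*√181)) = 711*(92641 + 57*√181) = 65867751 + 40527*√181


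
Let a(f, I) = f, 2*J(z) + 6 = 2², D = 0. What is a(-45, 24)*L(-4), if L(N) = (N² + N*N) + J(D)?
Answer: -1395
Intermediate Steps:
J(z) = -1 (J(z) = -3 + (½)*2² = -3 + (½)*4 = -3 + 2 = -1)
L(N) = -1 + 2*N² (L(N) = (N² + N*N) - 1 = (N² + N²) - 1 = 2*N² - 1 = -1 + 2*N²)
a(-45, 24)*L(-4) = -45*(-1 + 2*(-4)²) = -45*(-1 + 2*16) = -45*(-1 + 32) = -45*31 = -1395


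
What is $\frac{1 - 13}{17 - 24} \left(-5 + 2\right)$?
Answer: $- \frac{36}{7} \approx -5.1429$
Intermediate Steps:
$\frac{1 - 13}{17 - 24} \left(-5 + 2\right) = - \frac{12}{-7} \left(-3\right) = \left(-12\right) \left(- \frac{1}{7}\right) \left(-3\right) = \frac{12}{7} \left(-3\right) = - \frac{36}{7}$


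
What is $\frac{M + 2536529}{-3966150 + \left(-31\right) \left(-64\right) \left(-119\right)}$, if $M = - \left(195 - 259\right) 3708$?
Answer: $- \frac{2773841}{4202246} \approx -0.66009$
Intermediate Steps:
$M = 237312$ ($M = - \left(-64\right) 3708 = \left(-1\right) \left(-237312\right) = 237312$)
$\frac{M + 2536529}{-3966150 + \left(-31\right) \left(-64\right) \left(-119\right)} = \frac{237312 + 2536529}{-3966150 + \left(-31\right) \left(-64\right) \left(-119\right)} = \frac{2773841}{-3966150 + 1984 \left(-119\right)} = \frac{2773841}{-3966150 - 236096} = \frac{2773841}{-4202246} = 2773841 \left(- \frac{1}{4202246}\right) = - \frac{2773841}{4202246}$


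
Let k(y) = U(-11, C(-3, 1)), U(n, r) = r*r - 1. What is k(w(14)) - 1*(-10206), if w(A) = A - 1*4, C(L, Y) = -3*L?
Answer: 10286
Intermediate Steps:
w(A) = -4 + A (w(A) = A - 4 = -4 + A)
U(n, r) = -1 + r**2 (U(n, r) = r**2 - 1 = -1 + r**2)
k(y) = 80 (k(y) = -1 + (-3*(-3))**2 = -1 + 9**2 = -1 + 81 = 80)
k(w(14)) - 1*(-10206) = 80 - 1*(-10206) = 80 + 10206 = 10286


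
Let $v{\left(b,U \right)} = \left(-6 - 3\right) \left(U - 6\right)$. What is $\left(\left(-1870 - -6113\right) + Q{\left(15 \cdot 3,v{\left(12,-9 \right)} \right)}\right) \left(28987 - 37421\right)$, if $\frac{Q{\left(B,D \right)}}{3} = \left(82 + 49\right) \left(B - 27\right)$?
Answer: $-95447578$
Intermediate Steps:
$v{\left(b,U \right)} = 54 - 9 U$ ($v{\left(b,U \right)} = - 9 \left(-6 + U\right) = 54 - 9 U$)
$Q{\left(B,D \right)} = -10611 + 393 B$ ($Q{\left(B,D \right)} = 3 \left(82 + 49\right) \left(B - 27\right) = 3 \cdot 131 \left(-27 + B\right) = 3 \left(-3537 + 131 B\right) = -10611 + 393 B$)
$\left(\left(-1870 - -6113\right) + Q{\left(15 \cdot 3,v{\left(12,-9 \right)} \right)}\right) \left(28987 - 37421\right) = \left(\left(-1870 - -6113\right) - \left(10611 - 393 \cdot 15 \cdot 3\right)\right) \left(28987 - 37421\right) = \left(\left(-1870 + 6113\right) + \left(-10611 + 393 \cdot 45\right)\right) \left(-8434\right) = \left(4243 + \left(-10611 + 17685\right)\right) \left(-8434\right) = \left(4243 + 7074\right) \left(-8434\right) = 11317 \left(-8434\right) = -95447578$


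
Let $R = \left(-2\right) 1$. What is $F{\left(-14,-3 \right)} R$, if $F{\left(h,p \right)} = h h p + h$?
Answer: $1204$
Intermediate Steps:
$F{\left(h,p \right)} = h + p h^{2}$ ($F{\left(h,p \right)} = h^{2} p + h = p h^{2} + h = h + p h^{2}$)
$R = -2$
$F{\left(-14,-3 \right)} R = - 14 \left(1 - -42\right) \left(-2\right) = - 14 \left(1 + 42\right) \left(-2\right) = \left(-14\right) 43 \left(-2\right) = \left(-602\right) \left(-2\right) = 1204$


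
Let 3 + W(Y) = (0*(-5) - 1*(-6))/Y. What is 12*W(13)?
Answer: -396/13 ≈ -30.462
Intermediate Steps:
W(Y) = -3 + 6/Y (W(Y) = -3 + (0*(-5) - 1*(-6))/Y = -3 + (0 + 6)/Y = -3 + 6/Y)
12*W(13) = 12*(-3 + 6/13) = 12*(-33/13) = -396/13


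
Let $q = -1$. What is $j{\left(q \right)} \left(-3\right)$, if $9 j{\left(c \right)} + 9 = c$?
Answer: $\frac{10}{3} \approx 3.3333$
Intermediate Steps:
$j{\left(c \right)} = -1 + \frac{c}{9}$
$j{\left(q \right)} \left(-3\right) = \left(-1 + \frac{1}{9} \left(-1\right)\right) \left(-3\right) = \left(-1 - \frac{1}{9}\right) \left(-3\right) = \left(- \frac{10}{9}\right) \left(-3\right) = \frac{10}{3}$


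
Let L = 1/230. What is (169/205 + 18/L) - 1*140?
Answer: 820169/205 ≈ 4000.8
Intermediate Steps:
L = 1/230 ≈ 0.0043478
(169/205 + 18/L) - 1*140 = (169/205 + 18/(1/230)) - 1*140 = (169*(1/205) + 18*230) - 140 = (169/205 + 4140) - 140 = 848869/205 - 140 = 820169/205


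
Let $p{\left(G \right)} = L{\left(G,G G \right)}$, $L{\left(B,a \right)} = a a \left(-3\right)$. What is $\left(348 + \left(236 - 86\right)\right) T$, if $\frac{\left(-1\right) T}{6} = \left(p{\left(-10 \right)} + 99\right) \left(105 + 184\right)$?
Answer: $25820470332$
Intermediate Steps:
$L{\left(B,a \right)} = - 3 a^{2}$ ($L{\left(B,a \right)} = a^{2} \left(-3\right) = - 3 a^{2}$)
$p{\left(G \right)} = - 3 G^{4}$ ($p{\left(G \right)} = - 3 \left(G G\right)^{2} = - 3 \left(G^{2}\right)^{2} = - 3 G^{4}$)
$T = 51848334$ ($T = - 6 \left(- 3 \left(-10\right)^{4} + 99\right) \left(105 + 184\right) = - 6 \left(\left(-3\right) 10000 + 99\right) 289 = - 6 \left(-30000 + 99\right) 289 = - 6 \left(\left(-29901\right) 289\right) = \left(-6\right) \left(-8641389\right) = 51848334$)
$\left(348 + \left(236 - 86\right)\right) T = \left(348 + \left(236 - 86\right)\right) 51848334 = \left(348 + 150\right) 51848334 = 498 \cdot 51848334 = 25820470332$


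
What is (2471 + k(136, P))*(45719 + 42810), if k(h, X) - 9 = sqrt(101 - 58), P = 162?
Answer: 219551920 + 88529*sqrt(43) ≈ 2.2013e+8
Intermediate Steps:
k(h, X) = 9 + sqrt(43) (k(h, X) = 9 + sqrt(101 - 58) = 9 + sqrt(43))
(2471 + k(136, P))*(45719 + 42810) = (2471 + (9 + sqrt(43)))*(45719 + 42810) = (2480 + sqrt(43))*88529 = 219551920 + 88529*sqrt(43)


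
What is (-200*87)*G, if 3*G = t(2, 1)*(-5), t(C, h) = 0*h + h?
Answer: 29000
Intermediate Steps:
t(C, h) = h (t(C, h) = 0 + h = h)
G = -5/3 (G = (1*(-5))/3 = (⅓)*(-5) = -5/3 ≈ -1.6667)
(-200*87)*G = -200*87*(-5/3) = -17400*(-5/3) = 29000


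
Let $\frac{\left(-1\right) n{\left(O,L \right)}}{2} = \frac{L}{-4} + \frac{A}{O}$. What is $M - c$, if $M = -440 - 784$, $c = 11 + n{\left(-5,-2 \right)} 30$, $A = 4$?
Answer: $-1253$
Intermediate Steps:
$n{\left(O,L \right)} = \frac{L}{2} - \frac{8}{O}$ ($n{\left(O,L \right)} = - 2 \left(\frac{L}{-4} + \frac{4}{O}\right) = - 2 \left(L \left(- \frac{1}{4}\right) + \frac{4}{O}\right) = - 2 \left(- \frac{L}{4} + \frac{4}{O}\right) = - 2 \left(\frac{4}{O} - \frac{L}{4}\right) = \frac{L}{2} - \frac{8}{O}$)
$c = 29$ ($c = 11 + \left(\frac{1}{2} \left(-2\right) - \frac{8}{-5}\right) 30 = 11 + \left(-1 - - \frac{8}{5}\right) 30 = 11 + \left(-1 + \frac{8}{5}\right) 30 = 11 + \frac{3}{5} \cdot 30 = 11 + 18 = 29$)
$M = -1224$
$M - c = -1224 - 29 = -1253$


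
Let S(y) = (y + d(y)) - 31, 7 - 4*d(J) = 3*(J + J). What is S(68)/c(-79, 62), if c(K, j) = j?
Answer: -253/248 ≈ -1.0202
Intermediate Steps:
d(J) = 7/4 - 3*J/2 (d(J) = 7/4 - 3*(J + J)/4 = 7/4 - 3*2*J/4 = 7/4 - 3*J/2)
S(y) = -117/4 - y/2 (S(y) = (y + (7/4 - 3*y/2)) - 31 = (7/4 - y/2) - 31 = -117/4 - y/2)
S(68)/c(-79, 62) = (-117/4 - ½*68)/62 = (-117/4 - 34)*(1/62) = -253/4*1/62 = -253/248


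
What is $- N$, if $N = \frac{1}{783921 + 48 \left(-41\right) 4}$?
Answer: $- \frac{1}{776049} \approx -1.2886 \cdot 10^{-6}$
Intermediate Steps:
$N = \frac{1}{776049}$ ($N = \frac{1}{783921 - 7872} = \frac{1}{776049} \approx 1.2886 \cdot 10^{-6}$)
$- N = \left(-1\right) \frac{1}{776049} = - \frac{1}{776049}$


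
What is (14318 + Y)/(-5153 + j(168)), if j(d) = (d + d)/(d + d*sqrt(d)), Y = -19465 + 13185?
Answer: -2305708338/1478146637 - 32152*sqrt(42)/4434439911 ≈ -1.5599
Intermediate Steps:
Y = -6280
j(d) = 2*d/(d + d**(3/2)) (j(d) = (2*d)/(d + d**(3/2)) = 2*d/(d + d**(3/2)))
(14318 + Y)/(-5153 + j(168)) = (14318 - 6280)/(-5153 + 2*168/(168 + 168**(3/2))) = 8038/(-5153 + 2*168/(168 + 336*sqrt(42))) = 8038/(-5153 + 336/(168 + 336*sqrt(42)))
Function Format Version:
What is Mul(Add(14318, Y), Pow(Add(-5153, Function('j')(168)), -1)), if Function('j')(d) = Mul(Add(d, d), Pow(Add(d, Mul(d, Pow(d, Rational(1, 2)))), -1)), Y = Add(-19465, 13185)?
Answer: Add(Rational(-2305708338, 1478146637), Mul(Rational(-32152, 4434439911), Pow(42, Rational(1, 2)))) ≈ -1.5599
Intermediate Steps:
Y = -6280
Function('j')(d) = Mul(2, d, Pow(Add(d, Pow(d, Rational(3, 2))), -1)) (Function('j')(d) = Mul(Mul(2, d), Pow(Add(d, Pow(d, Rational(3, 2))), -1)) = Mul(2, d, Pow(Add(d, Pow(d, Rational(3, 2))), -1)))
Mul(Add(14318, Y), Pow(Add(-5153, Function('j')(168)), -1)) = Mul(Add(14318, -6280), Pow(Add(-5153, Mul(2, 168, Pow(Add(168, Pow(168, Rational(3, 2))), -1))), -1)) = Mul(8038, Pow(Add(-5153, Mul(2, 168, Pow(Add(168, Mul(336, Pow(42, Rational(1, 2)))), -1))), -1)) = Mul(8038, Pow(Add(-5153, Mul(336, Pow(Add(168, Mul(336, Pow(42, Rational(1, 2)))), -1))), -1))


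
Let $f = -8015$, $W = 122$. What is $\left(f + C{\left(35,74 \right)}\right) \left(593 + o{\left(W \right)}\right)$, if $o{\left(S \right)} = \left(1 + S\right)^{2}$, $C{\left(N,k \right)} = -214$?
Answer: $-129376338$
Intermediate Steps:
$\left(f + C{\left(35,74 \right)}\right) \left(593 + o{\left(W \right)}\right) = \left(-8015 - 214\right) \left(593 + \left(1 + 122\right)^{2}\right) = - 8229 \left(593 + 123^{2}\right) = - 8229 \left(593 + 15129\right) = \left(-8229\right) 15722 = -129376338$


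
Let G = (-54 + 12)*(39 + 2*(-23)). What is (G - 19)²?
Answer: 75625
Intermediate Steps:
G = 294 (G = -42*(39 - 46) = -42*(-7) = 294)
(G - 19)² = (294 - 19)² = 275² = 75625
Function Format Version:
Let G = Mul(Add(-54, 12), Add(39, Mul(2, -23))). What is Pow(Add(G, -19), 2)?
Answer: 75625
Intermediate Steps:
G = 294 (G = Mul(-42, Add(39, -46)) = Mul(-42, -7) = 294)
Pow(Add(G, -19), 2) = Pow(Add(294, -19), 2) = Pow(275, 2) = 75625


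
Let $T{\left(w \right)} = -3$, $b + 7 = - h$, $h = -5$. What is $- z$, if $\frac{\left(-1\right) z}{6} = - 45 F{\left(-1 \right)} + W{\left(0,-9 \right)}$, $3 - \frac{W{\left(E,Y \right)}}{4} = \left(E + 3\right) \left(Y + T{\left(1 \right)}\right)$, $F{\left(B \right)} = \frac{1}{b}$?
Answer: $1071$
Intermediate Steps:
$b = -2$ ($b = -7 - -5 = -7 + 5 = -2$)
$F{\left(B \right)} = - \frac{1}{2}$ ($F{\left(B \right)} = \frac{1}{-2} = - \frac{1}{2}$)
$W{\left(E,Y \right)} = 12 - 4 \left(-3 + Y\right) \left(3 + E\right)$ ($W{\left(E,Y \right)} = 12 - 4 \left(E + 3\right) \left(Y - 3\right) = 12 - 4 \left(3 + E\right) \left(-3 + Y\right) = 12 - 4 \left(-3 + Y\right) \left(3 + E\right)$)
$z = -1071$ ($z = - 6 \left(\left(-45\right) \left(- \frac{1}{2}\right) + \left(48 - -108 + 12 \cdot 0 - 0 \left(-9\right)\right)\right) = - 6 \left(\frac{45}{2} + \left(48 + 108 + 0 + 0\right)\right) = - 6 \left(\frac{45}{2} + 156\right) = \left(-6\right) \frac{357}{2} = -1071$)
$- z = \left(-1\right) \left(-1071\right) = 1071$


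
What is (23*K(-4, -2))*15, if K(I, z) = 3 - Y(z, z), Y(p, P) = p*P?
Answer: -345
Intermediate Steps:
Y(p, P) = P*p
K(I, z) = 3 - z² (K(I, z) = 3 - z*z = 3 - z²)
(23*K(-4, -2))*15 = (23*(3 - 1*(-2)²))*15 = (23*(3 - 1*4))*15 = (23*(3 - 4))*15 = (23*(-1))*15 = -23*15 = -345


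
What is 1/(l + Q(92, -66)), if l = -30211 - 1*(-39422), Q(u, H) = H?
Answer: 1/9145 ≈ 0.00010935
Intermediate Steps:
l = 9211 (l = -30211 + 39422 = 9211)
1/(l + Q(92, -66)) = 1/(9211 - 66) = 1/9145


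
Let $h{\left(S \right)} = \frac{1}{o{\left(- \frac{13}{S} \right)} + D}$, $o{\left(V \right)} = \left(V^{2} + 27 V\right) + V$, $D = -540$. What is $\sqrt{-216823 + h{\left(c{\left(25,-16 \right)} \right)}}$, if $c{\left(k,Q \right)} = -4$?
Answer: $\frac{7 i \sqrt{217753239335}}{7015} \approx 465.64 i$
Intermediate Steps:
$o{\left(V \right)} = V^{2} + 28 V$
$h{\left(S \right)} = \frac{1}{-540 - \frac{13 \left(28 - \frac{13}{S}\right)}{S}}$ ($h{\left(S \right)} = \frac{1}{- \frac{13}{S} \left(28 - \frac{13}{S}\right) - 540} = \frac{1}{- \frac{13 \left(28 - \frac{13}{S}\right)}{S} - 540} = \frac{1}{-540 - \frac{13 \left(28 - \frac{13}{S}\right)}{S}}$)
$\sqrt{-216823 + h{\left(c{\left(25,-16 \right)} \right)}} = \sqrt{-216823 + \frac{\left(-4\right)^{2}}{169 - 540 \left(-4\right)^{2} - -1456}} = \sqrt{-216823 + \frac{16}{169 - 8640 + 1456}} = \sqrt{-216823 + \frac{16}{-7015}} = \sqrt{-216823 + 16 \left(- \frac{1}{7015}\right)} = \sqrt{-216823 - \frac{16}{7015}} = \sqrt{- \frac{1521013361}{7015}} = \frac{7 i \sqrt{217753239335}}{7015}$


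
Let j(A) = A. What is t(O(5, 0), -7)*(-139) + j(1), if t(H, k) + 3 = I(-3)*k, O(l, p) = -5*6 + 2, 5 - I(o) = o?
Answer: 8202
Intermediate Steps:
I(o) = 5 - o
O(l, p) = -28 (O(l, p) = -30 + 2 = -28)
t(H, k) = -3 + 8*k (t(H, k) = -3 + (5 - 1*(-3))*k = -3 + (5 + 3)*k = -3 + 8*k)
t(O(5, 0), -7)*(-139) + j(1) = (-3 + 8*(-7))*(-139) + 1 = (-3 - 56)*(-139) + 1 = -59*(-139) + 1 = 8201 + 1 = 8202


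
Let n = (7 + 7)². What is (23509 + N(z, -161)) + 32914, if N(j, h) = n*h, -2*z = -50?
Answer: 24867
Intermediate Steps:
n = 196 (n = 14² = 196)
z = 25 (z = -½*(-50) = 25)
N(j, h) = 196*h
(23509 + N(z, -161)) + 32914 = (23509 + 196*(-161)) + 32914 = (23509 - 31556) + 32914 = -8047 + 32914 = 24867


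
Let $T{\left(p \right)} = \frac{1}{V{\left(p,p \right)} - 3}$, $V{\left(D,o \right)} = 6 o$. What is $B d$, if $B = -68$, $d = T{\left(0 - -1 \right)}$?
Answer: $- \frac{68}{3} \approx -22.667$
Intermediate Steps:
$T{\left(p \right)} = \frac{1}{-3 + 6 p}$ ($T{\left(p \right)} = \frac{1}{6 p - 3} = \frac{1}{-3 + 6 p}$)
$d = \frac{1}{3}$ ($d = \frac{1}{3 \left(-1 + 2 \left(0 - -1\right)\right)} = \frac{1}{3 \left(-1 + 2 \left(0 + 1\right)\right)} = \frac{1}{3 \left(-1 + 2 \cdot 1\right)} = \frac{1}{3 \left(-1 + 2\right)} = \frac{1}{3 \cdot 1} = \frac{1}{3} \cdot 1 = \frac{1}{3} \approx 0.33333$)
$B d = \left(-68\right) \frac{1}{3} = - \frac{68}{3}$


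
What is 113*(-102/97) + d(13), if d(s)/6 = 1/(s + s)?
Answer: -149547/1261 ≈ -118.59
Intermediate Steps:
d(s) = 3/s (d(s) = 6/(s + s) = 6/((2*s)) = 6*(1/(2*s)) = 3/s)
113*(-102/97) + d(13) = 113*(-102/97) + 3/13 = -11526/97 + 3/13 = -149547/1261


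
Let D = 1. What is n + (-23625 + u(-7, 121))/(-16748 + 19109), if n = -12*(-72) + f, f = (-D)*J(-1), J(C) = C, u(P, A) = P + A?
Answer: 672918/787 ≈ 855.04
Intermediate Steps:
u(P, A) = A + P
f = 1 (f = -1*1*(-1) = -1*(-1) = 1)
n = 865 (n = -12*(-72) + 1 = 864 + 1 = 865)
n + (-23625 + u(-7, 121))/(-16748 + 19109) = 865 + (-23625 + (121 - 7))/(-16748 + 19109) = 865 + (-23625 + 114)/2361 = 865 - 23511*1/2361 = 865 - 7837/787 = 672918/787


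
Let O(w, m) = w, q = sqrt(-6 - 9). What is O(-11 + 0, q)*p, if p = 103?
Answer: -1133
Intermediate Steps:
q = I*sqrt(15) (q = sqrt(-15) = I*sqrt(15) ≈ 3.873*I)
O(-11 + 0, q)*p = (-11 + 0)*103 = -11*103 = -1133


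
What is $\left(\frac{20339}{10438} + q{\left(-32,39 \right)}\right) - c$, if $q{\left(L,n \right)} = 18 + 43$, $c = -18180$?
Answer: $\frac{190419897}{10438} \approx 18243.0$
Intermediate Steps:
$q{\left(L,n \right)} = 61$
$\left(\frac{20339}{10438} + q{\left(-32,39 \right)}\right) - c = \left(\frac{20339}{10438} + 61\right) - -18180 = \left(20339 \cdot \frac{1}{10438} + 61\right) + 18180 = \left(\frac{20339}{10438} + 61\right) + 18180 = \frac{657057}{10438} + 18180 = \frac{190419897}{10438}$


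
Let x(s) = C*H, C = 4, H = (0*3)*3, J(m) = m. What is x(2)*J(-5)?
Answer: 0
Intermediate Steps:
H = 0 (H = 0*3 = 0)
x(s) = 0 (x(s) = 4*0 = 0)
x(2)*J(-5) = 0*(-5) = 0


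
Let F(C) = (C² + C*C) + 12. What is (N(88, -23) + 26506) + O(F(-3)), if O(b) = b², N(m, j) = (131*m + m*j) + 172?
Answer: 37082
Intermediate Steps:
N(m, j) = 172 + 131*m + j*m (N(m, j) = (131*m + j*m) + 172 = 172 + 131*m + j*m)
F(C) = 12 + 2*C² (F(C) = (C² + C²) + 12 = 2*C² + 12 = 12 + 2*C²)
(N(88, -23) + 26506) + O(F(-3)) = ((172 + 131*88 - 23*88) + 26506) + (12 + 2*(-3)²)² = ((172 + 11528 - 2024) + 26506) + (12 + 2*9)² = (9676 + 26506) + (12 + 18)² = 36182 + 30² = 36182 + 900 = 37082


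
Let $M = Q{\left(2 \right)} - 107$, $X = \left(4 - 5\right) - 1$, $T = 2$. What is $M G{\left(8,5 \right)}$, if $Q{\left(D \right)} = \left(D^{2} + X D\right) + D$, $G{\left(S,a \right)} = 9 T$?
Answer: $-1890$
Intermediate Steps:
$G{\left(S,a \right)} = 18$ ($G{\left(S,a \right)} = 9 \cdot 2 = 18$)
$X = -2$ ($X = \left(4 - 5\right) - 1 = -1 - 1 = -2$)
$Q{\left(D \right)} = D^{2} - D$ ($Q{\left(D \right)} = \left(D^{2} - 2 D\right) + D = D^{2} - D$)
$M = -105$ ($M = 2 \left(-1 + 2\right) - 107 = 2 \cdot 1 - 107 = 2 - 107 = -105$)
$M G{\left(8,5 \right)} = \left(-105\right) 18 = -1890$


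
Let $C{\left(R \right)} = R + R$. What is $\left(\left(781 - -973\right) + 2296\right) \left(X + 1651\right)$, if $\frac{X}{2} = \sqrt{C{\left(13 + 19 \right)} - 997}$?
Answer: $6686550 + 8100 i \sqrt{933} \approx 6.6866 \cdot 10^{6} + 2.4742 \cdot 10^{5} i$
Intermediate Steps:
$C{\left(R \right)} = 2 R$
$X = 2 i \sqrt{933}$ ($X = 2 \sqrt{2 \left(13 + 19\right) - 997} = 2 \sqrt{2 \cdot 32 - 997} = 2 \sqrt{64 - 997} = 2 \sqrt{-933} = 2 i \sqrt{933} \approx 61.09 i$)
$\left(\left(781 - -973\right) + 2296\right) \left(X + 1651\right) = \left(\left(781 - -973\right) + 2296\right) \left(2 i \sqrt{933} + 1651\right) = \left(\left(781 + 973\right) + 2296\right) \left(1651 + 2 i \sqrt{933}\right) = \left(1754 + 2296\right) \left(1651 + 2 i \sqrt{933}\right) = 4050 \left(1651 + 2 i \sqrt{933}\right) = 6686550 + 8100 i \sqrt{933}$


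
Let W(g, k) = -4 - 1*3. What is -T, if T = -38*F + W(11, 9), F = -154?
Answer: -5845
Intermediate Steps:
W(g, k) = -7 (W(g, k) = -4 - 3 = -7)
T = 5845 (T = -38*(-154) - 7 = 5852 - 7 = 5845)
-T = -1*5845 = -5845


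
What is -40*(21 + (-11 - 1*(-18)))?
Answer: -1120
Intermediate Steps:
-40*(21 + (-11 - 1*(-18))) = -40*(21 + (-11 + 18)) = -40*(21 + 7) = -40*28 = -1120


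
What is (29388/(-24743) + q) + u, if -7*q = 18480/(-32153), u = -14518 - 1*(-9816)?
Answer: -340146418682/72323789 ≈ -4703.1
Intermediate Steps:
u = -4702 (u = -14518 + 9816 = -4702)
q = 240/2923 (q = -2640/(-32153) = -2640*(-1)/32153 = -⅐*(-1680/2923) = 240/2923 ≈ 0.082107)
(29388/(-24743) + q) + u = (29388/(-24743) + 240/2923) - 4702 = (29388*(-1/24743) + 240/2923) - 4702 = (-29388/24743 + 240/2923) - 4702 = -79962804/72323789 - 4702 = -340146418682/72323789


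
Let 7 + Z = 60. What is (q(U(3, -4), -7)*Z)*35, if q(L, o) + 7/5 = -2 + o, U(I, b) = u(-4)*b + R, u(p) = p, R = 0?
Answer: -19292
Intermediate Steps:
Z = 53 (Z = -7 + 60 = 53)
U(I, b) = -4*b (U(I, b) = -4*b + 0 = -4*b)
q(L, o) = -17/5 + o (q(L, o) = -7/5 + (-2 + o) = -17/5 + o)
(q(U(3, -4), -7)*Z)*35 = ((-17/5 - 7)*53)*35 = -52/5*53*35 = -2756/5*35 = -19292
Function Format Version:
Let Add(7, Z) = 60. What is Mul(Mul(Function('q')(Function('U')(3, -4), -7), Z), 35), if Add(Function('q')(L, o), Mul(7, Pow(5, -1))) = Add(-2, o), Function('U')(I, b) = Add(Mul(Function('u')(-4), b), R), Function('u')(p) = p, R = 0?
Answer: -19292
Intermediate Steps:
Z = 53 (Z = Add(-7, 60) = 53)
Function('U')(I, b) = Mul(-4, b) (Function('U')(I, b) = Add(Mul(-4, b), 0) = Mul(-4, b))
Function('q')(L, o) = Add(Rational(-17, 5), o) (Function('q')(L, o) = Add(Rational(-7, 5), Add(-2, o)) = Add(Rational(-17, 5), o))
Mul(Mul(Function('q')(Function('U')(3, -4), -7), Z), 35) = Mul(Mul(Add(Rational(-17, 5), -7), 53), 35) = Mul(Mul(Rational(-52, 5), 53), 35) = Mul(Rational(-2756, 5), 35) = -19292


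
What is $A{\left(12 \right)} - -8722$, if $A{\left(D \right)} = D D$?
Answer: $8866$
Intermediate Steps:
$A{\left(D \right)} = D^{2}$
$A{\left(12 \right)} - -8722 = 12^{2} - -8722 = 144 + 8722 = 8866$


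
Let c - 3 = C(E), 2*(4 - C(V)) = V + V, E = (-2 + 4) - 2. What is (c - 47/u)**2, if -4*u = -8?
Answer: 1089/4 ≈ 272.25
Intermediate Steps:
u = 2 (u = -1/4*(-8) = 2)
E = 0 (E = 2 - 2 = 0)
C(V) = 4 - V (C(V) = 4 - (V + V)/2 = 4 - V)
c = 7 (c = 3 + (4 - 1*0) = 3 + (4 + 0) = 3 + 4 = 7)
(c - 47/u)**2 = (7 - 47/2)**2 = (-33/2)**2 = 1089/4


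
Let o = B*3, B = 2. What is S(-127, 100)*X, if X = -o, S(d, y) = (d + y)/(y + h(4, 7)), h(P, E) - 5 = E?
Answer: 81/56 ≈ 1.4464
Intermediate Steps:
h(P, E) = 5 + E
S(d, y) = (d + y)/(12 + y) (S(d, y) = (d + y)/(y + (5 + 7)) = (d + y)/(y + 12) = (d + y)/(12 + y))
o = 6 (o = 2*3 = 6)
X = -6 (X = -1*6 = -6)
S(-127, 100)*X = ((-127 + 100)/(12 + 100))*(-6) = (-27/112)*(-6) = ((1/112)*(-27))*(-6) = -27/112*(-6) = 81/56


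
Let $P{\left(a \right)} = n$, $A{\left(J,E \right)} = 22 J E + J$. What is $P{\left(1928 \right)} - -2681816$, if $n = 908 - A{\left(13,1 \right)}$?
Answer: $2682425$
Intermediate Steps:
$A{\left(J,E \right)} = J + 22 E J$ ($A{\left(J,E \right)} = 22 E J + J = J + 22 E J$)
$n = 609$ ($n = 908 - 13 \left(1 + 22 \cdot 1\right) = 908 - 13 \left(1 + 22\right) = 908 - 13 \cdot 23 = 908 - 299 = 609$)
$P{\left(a \right)} = 609$
$P{\left(1928 \right)} - -2681816 = 609 - -2681816 = 609 + 2681816 = 2682425$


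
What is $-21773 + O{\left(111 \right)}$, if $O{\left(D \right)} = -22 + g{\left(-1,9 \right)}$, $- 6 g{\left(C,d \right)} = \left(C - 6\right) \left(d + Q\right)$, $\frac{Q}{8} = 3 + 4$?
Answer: $- \frac{130315}{6} \approx -21719.0$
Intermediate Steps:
$Q = 56$ ($Q = 8 \left(3 + 4\right) = 8 \cdot 7 = 56$)
$g{\left(C,d \right)} = - \frac{\left(-6 + C\right) \left(56 + d\right)}{6}$ ($g{\left(C,d \right)} = - \frac{\left(C - 6\right) \left(d + 56\right)}{6} = - \frac{\left(-6 + C\right) \left(56 + d\right)}{6}$)
$O{\left(D \right)} = \frac{323}{6}$ ($O{\left(D \right)} = -22 + \left(56 + 9 - - \frac{28}{3} - \left(- \frac{1}{6}\right) 9\right) = -22 + \left(56 + 9 + \frac{28}{3} + \frac{3}{2}\right) = -22 + \frac{455}{6} = \frac{323}{6}$)
$-21773 + O{\left(111 \right)} = -21773 + \frac{323}{6} = - \frac{130315}{6}$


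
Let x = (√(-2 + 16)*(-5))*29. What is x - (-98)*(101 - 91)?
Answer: 980 - 145*√14 ≈ 437.46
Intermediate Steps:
x = -145*√14 (x = (√14*(-5))*29 = -5*√14*29 = -145*√14 ≈ -542.54)
x - (-98)*(101 - 91) = -145*√14 - (-98)*(101 - 91) = -145*√14 - (-98)*10 = -145*√14 - 1*(-980) = -145*√14 + 980 = 980 - 145*√14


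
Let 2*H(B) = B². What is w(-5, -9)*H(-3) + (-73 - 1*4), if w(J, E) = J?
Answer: -199/2 ≈ -99.500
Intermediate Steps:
H(B) = B²/2
w(-5, -9)*H(-3) + (-73 - 1*4) = -5*(-3)²/2 + (-73 - 1*4) = -5*9/2 + (-73 - 4) = -5*9/2 - 77 = -45/2 - 77 = -199/2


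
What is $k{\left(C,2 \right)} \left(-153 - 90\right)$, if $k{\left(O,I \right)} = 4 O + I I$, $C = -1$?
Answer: $0$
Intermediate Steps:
$k{\left(O,I \right)} = I^{2} + 4 O$ ($k{\left(O,I \right)} = 4 O + I^{2} = I^{2} + 4 O$)
$k{\left(C,2 \right)} \left(-153 - 90\right) = \left(2^{2} + 4 \left(-1\right)\right) \left(-153 - 90\right) = \left(4 - 4\right) \left(-243\right) = 0 \left(-243\right) = 0$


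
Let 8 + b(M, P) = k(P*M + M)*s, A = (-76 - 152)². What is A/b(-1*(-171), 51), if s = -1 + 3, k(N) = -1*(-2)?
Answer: -12996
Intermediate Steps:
k(N) = 2
s = 2
A = 51984 (A = (-228)² = 51984)
b(M, P) = -4 (b(M, P) = -8 + 2*2 = -8 + 4 = -4)
A/b(-1*(-171), 51) = 51984/(-4) = 51984*(-¼) = -12996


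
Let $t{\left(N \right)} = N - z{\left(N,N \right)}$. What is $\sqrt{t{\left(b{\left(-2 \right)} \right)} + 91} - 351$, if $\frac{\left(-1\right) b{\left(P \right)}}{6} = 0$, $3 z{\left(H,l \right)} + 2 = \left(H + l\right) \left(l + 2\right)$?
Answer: $-351 + \frac{5 \sqrt{33}}{3} \approx -341.43$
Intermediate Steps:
$z{\left(H,l \right)} = - \frac{2}{3} + \frac{\left(2 + l\right) \left(H + l\right)}{3}$ ($z{\left(H,l \right)} = - \frac{2}{3} + \frac{\left(H + l\right) \left(l + 2\right)}{3} = - \frac{2}{3} + \frac{\left(H + l\right) \left(2 + l\right)}{3} = - \frac{2}{3} + \frac{\left(2 + l\right) \left(H + l\right)}{3}$)
$b{\left(P \right)} = 0$ ($b{\left(P \right)} = \left(-6\right) 0 = 0$)
$t{\left(N \right)} = \frac{2}{3} - \frac{2 N^{2}}{3} - \frac{N}{3}$ ($t{\left(N \right)} = N - \left(- \frac{2}{3} + \frac{N^{2}}{3} + \frac{2 N}{3} + \frac{2 N}{3} + \frac{N N}{3}\right) = N - \left(- \frac{2}{3} + \frac{N^{2}}{3} + \frac{2 N}{3} + \frac{2 N}{3} + \frac{N^{2}}{3}\right) = N - \left(- \frac{2}{3} + \frac{2 N^{2}}{3} + \frac{4 N}{3}\right) = \frac{2}{3} - \frac{2 N^{2}}{3} - \frac{N}{3}$)
$\sqrt{t{\left(b{\left(-2 \right)} \right)} + 91} - 351 = \sqrt{\left(\frac{2}{3} - \frac{2 \cdot 0^{2}}{3} - 0\right) + 91} - 351 = \sqrt{\left(\frac{2}{3} - 0 + 0\right) + 91} - 351 = \sqrt{\left(\frac{2}{3} + 0 + 0\right) + 91} - 351 = \sqrt{\frac{2}{3} + 91} - 351 = \sqrt{\frac{275}{3}} - 351 = \frac{5 \sqrt{33}}{3} - 351 = -351 + \frac{5 \sqrt{33}}{3}$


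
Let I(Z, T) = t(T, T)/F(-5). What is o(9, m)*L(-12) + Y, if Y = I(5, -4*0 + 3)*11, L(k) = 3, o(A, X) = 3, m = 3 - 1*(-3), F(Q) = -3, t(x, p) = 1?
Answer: 16/3 ≈ 5.3333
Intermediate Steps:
m = 6 (m = 3 + 3 = 6)
I(Z, T) = -⅓ (I(Z, T) = 1/(-3) = 1*(-⅓) = -⅓)
Y = -11/3 (Y = -⅓*11 = -11/3 ≈ -3.6667)
o(9, m)*L(-12) + Y = 3*3 - 11/3 = 9 - 11/3 = 16/3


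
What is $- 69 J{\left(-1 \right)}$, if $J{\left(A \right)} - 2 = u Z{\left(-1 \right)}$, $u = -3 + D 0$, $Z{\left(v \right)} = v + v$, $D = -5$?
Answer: $-552$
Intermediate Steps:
$Z{\left(v \right)} = 2 v$
$u = -3$ ($u = -3 - 0 = -3 + 0 = -3$)
$J{\left(A \right)} = 8$ ($J{\left(A \right)} = 2 - 3 \cdot 2 \left(-1\right) = 2 - -6 = 2 + 6 = 8$)
$- 69 J{\left(-1 \right)} = \left(-69\right) 8 = -552$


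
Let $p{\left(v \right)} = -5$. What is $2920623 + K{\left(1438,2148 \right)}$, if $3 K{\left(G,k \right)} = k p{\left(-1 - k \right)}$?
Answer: $2917043$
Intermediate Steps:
$K{\left(G,k \right)} = - \frac{5 k}{3}$ ($K{\left(G,k \right)} = \frac{k \left(-5\right)}{3} = \frac{\left(-5\right) k}{3} = - \frac{5 k}{3}$)
$2920623 + K{\left(1438,2148 \right)} = 2920623 - 3580 = 2917043$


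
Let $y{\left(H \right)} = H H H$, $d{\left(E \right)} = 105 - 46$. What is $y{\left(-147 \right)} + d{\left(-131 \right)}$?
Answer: $-3176464$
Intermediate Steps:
$d{\left(E \right)} = 59$
$y{\left(H \right)} = H^{3}$ ($y{\left(H \right)} = H^{2} H = H^{3}$)
$y{\left(-147 \right)} + d{\left(-131 \right)} = \left(-147\right)^{3} + 59 = -3176523 + 59 = -3176464$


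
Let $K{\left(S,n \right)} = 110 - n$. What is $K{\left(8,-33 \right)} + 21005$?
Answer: $21148$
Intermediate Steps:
$K{\left(8,-33 \right)} + 21005 = \left(110 - -33\right) + 21005 = \left(110 + 33\right) + 21005 = 143 + 21005 = 21148$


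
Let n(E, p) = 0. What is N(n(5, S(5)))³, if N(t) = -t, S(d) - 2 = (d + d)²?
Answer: 0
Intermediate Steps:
S(d) = 2 + 4*d² (S(d) = 2 + (d + d)² = 2 + (2*d)² = 2 + 4*d²)
N(n(5, S(5)))³ = (-1*0)³ = 0³ = 0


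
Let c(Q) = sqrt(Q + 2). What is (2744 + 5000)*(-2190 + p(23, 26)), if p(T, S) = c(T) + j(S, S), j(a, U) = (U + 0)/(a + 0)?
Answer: -16912896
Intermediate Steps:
c(Q) = sqrt(2 + Q)
j(a, U) = U/a
p(T, S) = 1 + sqrt(2 + T) (p(T, S) = sqrt(2 + T) + S/S = sqrt(2 + T) + 1 = 1 + sqrt(2 + T))
(2744 + 5000)*(-2190 + p(23, 26)) = (2744 + 5000)*(-2190 + (1 + sqrt(2 + 23))) = 7744*(-2190 + (1 + sqrt(25))) = 7744*(-2190 + (1 + 5)) = 7744*(-2190 + 6) = 7744*(-2184) = -16912896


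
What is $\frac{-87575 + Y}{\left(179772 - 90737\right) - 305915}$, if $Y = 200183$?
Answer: $- \frac{7038}{13555} \approx -0.51922$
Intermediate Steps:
$\frac{-87575 + Y}{\left(179772 - 90737\right) - 305915} = \frac{-87575 + 200183}{\left(179772 - 90737\right) - 305915} = \frac{112608}{89035 - 305915} = \frac{112608}{-216880} = 112608 \left(- \frac{1}{216880}\right) = - \frac{7038}{13555}$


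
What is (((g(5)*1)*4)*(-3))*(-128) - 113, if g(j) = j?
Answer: 7567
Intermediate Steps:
(((g(5)*1)*4)*(-3))*(-128) - 113 = (((5*1)*4)*(-3))*(-128) - 113 = ((5*4)*(-3))*(-128) - 113 = (20*(-3))*(-128) - 113 = -60*(-128) - 113 = 7680 - 113 = 7567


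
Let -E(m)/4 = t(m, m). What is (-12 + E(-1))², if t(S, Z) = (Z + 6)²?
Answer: 12544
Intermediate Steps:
t(S, Z) = (6 + Z)²
E(m) = -4*(6 + m)²
(-12 + E(-1))² = (-12 - 4*(6 - 1)²)² = (-12 - 4*5²)² = (-12 - 4*25)² = (-12 - 100)² = (-112)² = 12544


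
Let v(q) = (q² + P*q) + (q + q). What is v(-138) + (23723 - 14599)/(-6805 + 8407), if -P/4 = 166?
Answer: 88434962/801 ≈ 1.1041e+5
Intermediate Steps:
P = -664 (P = -4*166 = -664)
v(q) = q² - 662*q (v(q) = (q² - 664*q) + (q + q) = (q² - 664*q) + 2*q = q² - 662*q)
v(-138) + (23723 - 14599)/(-6805 + 8407) = -138*(-662 - 138) + (23723 - 14599)/(-6805 + 8407) = -138*(-800) + 9124/1602 = 110400 + 9124*(1/1602) = 110400 + 4562/801 = 88434962/801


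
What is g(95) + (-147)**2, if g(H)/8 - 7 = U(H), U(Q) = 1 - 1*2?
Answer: 21657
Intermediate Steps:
U(Q) = -1 (U(Q) = 1 - 2 = -1)
g(H) = 48 (g(H) = 56 + 8*(-1) = 56 - 8 = 48)
g(95) + (-147)**2 = 48 + (-147)**2 = 48 + 21609 = 21657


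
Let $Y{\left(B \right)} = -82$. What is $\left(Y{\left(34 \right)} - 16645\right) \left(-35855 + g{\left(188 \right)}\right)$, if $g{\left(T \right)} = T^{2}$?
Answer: $8547497$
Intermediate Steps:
$\left(Y{\left(34 \right)} - 16645\right) \left(-35855 + g{\left(188 \right)}\right) = \left(-82 - 16645\right) \left(-35855 + 188^{2}\right) = - 16727 \left(-35855 + 35344\right) = \left(-16727\right) \left(-511\right) = 8547497$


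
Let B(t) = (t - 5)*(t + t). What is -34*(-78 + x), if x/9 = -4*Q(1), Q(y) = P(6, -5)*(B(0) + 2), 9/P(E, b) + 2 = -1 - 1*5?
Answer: -102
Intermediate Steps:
P(E, b) = -9/8 (P(E, b) = 9/(-2 + (-1 - 1*5)) = 9/(-2 + (-1 - 5)) = 9/(-2 - 6) = 9/(-8) = 9*(-⅛) = -9/8)
B(t) = 2*t*(-5 + t) (B(t) = (-5 + t)*(2*t) = 2*t*(-5 + t))
Q(y) = -9/4 (Q(y) = -9*(2*0*(-5 + 0) + 2)/8 = -9*(2*0*(-5) + 2)/8 = -9*(0 + 2)/8 = -9/8*2 = -9/4)
x = 81 (x = 9*(-4*(-9/4)) = 9*9 = 81)
-34*(-78 + x) = -34*(-78 + 81) = -34*3 = -102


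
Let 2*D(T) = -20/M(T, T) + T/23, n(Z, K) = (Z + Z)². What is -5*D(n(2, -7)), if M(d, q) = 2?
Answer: 535/23 ≈ 23.261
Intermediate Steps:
n(Z, K) = 4*Z² (n(Z, K) = (2*Z)² = 4*Z²)
D(T) = -5 + T/46 (D(T) = (-20/2 + T/23)/2 = (-20*½ + T*(1/23))/2 = (-10 + T/23)/2 = -5 + T/46)
-5*D(n(2, -7)) = -5*(-5 + (4*2²)/46) = -5*(-5 + (4*4)/46) = -5*(-5 + (1/46)*16) = -5*(-5 + 8/23) = -5*(-107/23) = 535/23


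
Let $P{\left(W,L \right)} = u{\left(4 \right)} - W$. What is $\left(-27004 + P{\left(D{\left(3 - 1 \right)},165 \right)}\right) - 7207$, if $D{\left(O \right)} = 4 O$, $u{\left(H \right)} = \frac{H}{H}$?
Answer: $-34218$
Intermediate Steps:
$u{\left(H \right)} = 1$
$P{\left(W,L \right)} = 1 - W$
$\left(-27004 + P{\left(D{\left(3 - 1 \right)},165 \right)}\right) - 7207 = \left(-27004 + \left(1 - 4 \left(3 - 1\right)\right)\right) - 7207 = \left(-27004 + \left(1 - 4 \cdot 2\right)\right) - 7207 = \left(-27004 + \left(1 - 8\right)\right) - 7207 = \left(-27004 - 7\right) - 7207 = -27011 - 7207 = -34218$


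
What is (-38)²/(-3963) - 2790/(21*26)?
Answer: -1974199/360633 ≈ -5.4743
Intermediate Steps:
(-38)²/(-3963) - 2790/(21*26) = 1444*(-1/3963) - 2790/546 = -1444/3963 - 2790*1/546 = -1444/3963 - 465/91 = -1974199/360633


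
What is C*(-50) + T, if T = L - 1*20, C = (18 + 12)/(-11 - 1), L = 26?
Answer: 131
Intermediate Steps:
C = -5/2 (C = 30/(-12) = 30*(-1/12) = -5/2 ≈ -2.5000)
T = 6 (T = 26 - 1*20 = 26 - 20 = 6)
C*(-50) + T = -5/2*(-50) + 6 = 125 + 6 = 131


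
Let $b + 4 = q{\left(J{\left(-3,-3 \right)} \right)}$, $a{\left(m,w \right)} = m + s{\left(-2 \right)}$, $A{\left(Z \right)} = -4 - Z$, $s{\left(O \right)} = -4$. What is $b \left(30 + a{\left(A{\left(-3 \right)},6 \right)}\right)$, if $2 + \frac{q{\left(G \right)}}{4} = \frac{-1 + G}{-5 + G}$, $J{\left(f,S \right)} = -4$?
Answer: $- \frac{2200}{9} \approx -244.44$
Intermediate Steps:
$q{\left(G \right)} = -8 + \frac{4 \left(-1 + G\right)}{-5 + G}$ ($q{\left(G \right)} = -8 + 4 \frac{-1 + G}{-5 + G} = -8 + \frac{4 \left(-1 + G\right)}{-5 + G}$)
$a{\left(m,w \right)} = -4 + m$ ($a{\left(m,w \right)} = m - 4 = -4 + m$)
$b = - \frac{88}{9}$ ($b = -4 + \frac{4 \left(9 - -4\right)}{-5 - 4} = -4 + \frac{4 \left(9 + 4\right)}{-9} = -4 + 4 \left(- \frac{1}{9}\right) 13 = -4 - \frac{52}{9} = - \frac{88}{9} \approx -9.7778$)
$b \left(30 + a{\left(A{\left(-3 \right)},6 \right)}\right) = - \frac{88 \left(30 - 5\right)}{9} = \left(- \frac{88}{9}\right) 25 = - \frac{2200}{9}$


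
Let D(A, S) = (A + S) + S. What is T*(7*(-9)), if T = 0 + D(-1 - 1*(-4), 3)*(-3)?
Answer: 1701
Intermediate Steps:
D(A, S) = A + 2*S
T = -27 (T = 0 + ((-1 - 1*(-4)) + 2*3)*(-3) = 0 + ((-1 + 4) + 6)*(-3) = 0 + (3 + 6)*(-3) = 0 + 9*(-3) = 0 - 27 = -27)
T*(7*(-9)) = -189*(-9) = -27*(-63) = 1701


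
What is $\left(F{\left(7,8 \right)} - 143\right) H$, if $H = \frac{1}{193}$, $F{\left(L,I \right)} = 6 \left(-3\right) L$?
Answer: $- \frac{269}{193} \approx -1.3938$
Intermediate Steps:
$F{\left(L,I \right)} = - 18 L$
$H = \frac{1}{193} \approx 0.0051813$
$\left(F{\left(7,8 \right)} - 143\right) H = \left(\left(-18\right) 7 - 143\right) \frac{1}{193} = \left(-126 - 143\right) \frac{1}{193} = \left(-269\right) \frac{1}{193} = - \frac{269}{193}$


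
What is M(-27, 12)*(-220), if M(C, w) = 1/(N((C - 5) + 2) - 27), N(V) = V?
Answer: 220/57 ≈ 3.8596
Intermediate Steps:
M(C, w) = 1/(-30 + C) (M(C, w) = 1/(((C - 5) + 2) - 27) = 1/(((-5 + C) + 2) - 27) = 1/((-3 + C) - 27) = 1/(-30 + C))
M(-27, 12)*(-220) = -220/(-30 - 27) = -220/(-57) = -1/57*(-220) = 220/57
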